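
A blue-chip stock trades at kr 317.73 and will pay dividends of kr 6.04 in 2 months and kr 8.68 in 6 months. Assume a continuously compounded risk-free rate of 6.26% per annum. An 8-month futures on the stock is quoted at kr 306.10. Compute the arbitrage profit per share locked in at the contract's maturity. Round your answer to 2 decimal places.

kr 10.17 per share

PV(dividends) I = 6.04·e^(−0.0626·2/12) + 8.68·e^(−0.0626·6/12) = 14.3898
Fair futures F* = (S − I)·e^(rT) = (317.73 − 14.3898)·e^0.041733 = 303.3402 × 1.042616 = 316.2673
Market kr 306.10 < fair 316.2673: forward underpriced → reverse cash-and-carry (short the stock, invest proceeds at r, pay the dividends, go long the forward).
Profit at T = |F_mkt − F*| = |306.10 − 316.2673| = kr 10.17 per share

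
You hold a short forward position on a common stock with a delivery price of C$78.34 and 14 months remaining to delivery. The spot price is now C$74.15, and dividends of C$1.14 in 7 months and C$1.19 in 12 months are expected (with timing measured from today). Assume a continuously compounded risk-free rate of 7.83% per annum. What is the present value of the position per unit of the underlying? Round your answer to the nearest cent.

-C$0.46

PV(remaining dividends) I = 1.14·e^(−0.0783·7/12) + 1.19·e^(−0.0783·12/12) = 2.1895
Current forward F = (S − I)·e^(rT) = (74.15 − 2.1895)·e^(0.0783·14/12) = 71.9605 × 1.095652 = 78.8437
Value (long) = (F − K)·e^(−rT) = (78.8437 − 78.34) × 0.912698 = 0.4597
Short position value = −(long value) = -C$0.46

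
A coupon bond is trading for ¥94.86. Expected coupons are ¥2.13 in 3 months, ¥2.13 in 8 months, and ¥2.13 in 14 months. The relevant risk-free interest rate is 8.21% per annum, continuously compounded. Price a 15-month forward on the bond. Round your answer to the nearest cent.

¥98.42

PV(coupons) I = 2.13·e^(−0.0821·3/12) + 2.13·e^(−0.0821·8/12) + 2.13·e^(−0.0821·14/12)
I = 2.0867 + 2.0166 + 1.9354 = 6.0387
F = (S − I)·e^(rT) = (94.86 − 6.0387) · e^(0.0821·15/12)
= 88.8213 · e^0.102625 = 88.8213 × 1.108076 = ¥98.42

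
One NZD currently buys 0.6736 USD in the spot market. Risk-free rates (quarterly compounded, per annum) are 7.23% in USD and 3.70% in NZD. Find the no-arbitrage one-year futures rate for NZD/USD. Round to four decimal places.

0.6975

By covered interest parity, F = S · (1+r_USD/4)^(4T) / (1+r_NZD/4)^(4T)
= 0.6736 × 1.074284 / 1.037517 = 0.6736 × 1.035437
F = 0.6975 USD per NZD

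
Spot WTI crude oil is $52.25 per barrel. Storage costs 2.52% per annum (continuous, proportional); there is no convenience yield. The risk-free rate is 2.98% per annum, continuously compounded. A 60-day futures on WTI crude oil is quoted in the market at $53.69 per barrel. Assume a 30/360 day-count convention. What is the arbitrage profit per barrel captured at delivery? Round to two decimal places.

Fair futures: F* = S·e^(carry·T), with carry = (r + u) = 0.0298 + 0.0252 = 0.0550
F* = 52.25 · e^(0.0550 × 60/360) = 52.25 · e^0.009167 = 52.25 × 1.009209 = $52.7312
Market $53.69 > fair $52.7312: forward overpriced → cash-and-carry (buy spot, short the forward).
At maturity, profit = |F_mkt − F*| = |53.69 − 52.7312| = $0.96 per barrel

$0.96 per barrel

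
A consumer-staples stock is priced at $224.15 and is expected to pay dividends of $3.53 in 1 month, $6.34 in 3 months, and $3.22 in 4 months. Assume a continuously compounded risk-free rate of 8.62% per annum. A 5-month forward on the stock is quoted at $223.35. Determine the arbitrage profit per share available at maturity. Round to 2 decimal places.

$4.31 per share

PV(dividends) I = 3.53·e^(−0.0862·1/12) + 6.34·e^(−0.0862·3/12) + 3.22·e^(−0.0862·4/12) = 12.8384
Fair forward F* = (S − I)·e^(rT) = (224.15 − 12.8384)·e^0.035917 = 211.3116 × 1.036570 = 219.0393
Market $223.35 > fair 219.0393: forward overpriced → cash-and-carry (borrow at r, buy the stock and collect the dividends, short the forward).
Profit at T = |F_mkt − F*| = |223.35 − 219.0393| = $4.31 per share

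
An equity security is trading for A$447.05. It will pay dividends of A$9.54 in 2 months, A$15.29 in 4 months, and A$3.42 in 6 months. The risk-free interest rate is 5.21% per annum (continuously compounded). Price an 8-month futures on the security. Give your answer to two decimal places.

A$434.05

PV(dividends) I = 9.54·e^(−0.0521·2/12) + 15.29·e^(−0.0521·4/12) + 3.42·e^(−0.0521·6/12)
I = 9.4575 + 15.0268 + 3.3321 = 27.8164
F = (S − I)·e^(rT) = (447.05 − 27.8164) · e^(0.0521·8/12)
= 419.2336 · e^0.034733 = 419.2336 × 1.035343 = A$434.05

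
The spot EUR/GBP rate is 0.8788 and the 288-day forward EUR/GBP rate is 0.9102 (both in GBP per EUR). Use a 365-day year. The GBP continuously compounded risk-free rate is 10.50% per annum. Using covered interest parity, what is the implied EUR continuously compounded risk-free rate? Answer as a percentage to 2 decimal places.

6.05%

F = S·e^((r_GBP − r_EUR)T) ⇒ r_EUR = r_GBP − ln(F/S)/T
ln(0.9102/0.8788) = 0.035107; /(288/365) = 0.044493
r_EUR = 0.1050 − 0.044493 = 0.060507
r_EUR = 6.05%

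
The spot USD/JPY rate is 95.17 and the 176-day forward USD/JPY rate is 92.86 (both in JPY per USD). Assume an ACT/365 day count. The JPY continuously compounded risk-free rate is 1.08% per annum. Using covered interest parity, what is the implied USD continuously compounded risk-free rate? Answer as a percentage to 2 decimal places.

F = S·e^((r_JPY − r_USD)T) ⇒ r_USD = r_JPY − ln(F/S)/T
ln(92.86/95.17) = -0.024572; /(176/365) = -0.050959
r_USD = 0.0108 + 0.050959 = 0.061759
r_USD = 6.18%

6.18%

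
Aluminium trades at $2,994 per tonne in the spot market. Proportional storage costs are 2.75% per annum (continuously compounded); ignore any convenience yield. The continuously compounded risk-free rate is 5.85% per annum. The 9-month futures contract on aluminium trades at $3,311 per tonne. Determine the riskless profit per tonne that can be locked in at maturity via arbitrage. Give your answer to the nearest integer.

$118 per tonne

Fair futures: F* = S·e^(carry·T), with carry = (r + u) = 0.0585 + 0.0275 = 0.0860
F* = 2994 · e^(0.0860 × 9/12) = 2994 · e^0.064500 = 2994 × 1.066626 = $3193.4782
Market $3311 > fair $3193.4782: forward overpriced → cash-and-carry (buy spot, short the forward).
At maturity, profit = |F_mkt − F*| = |3311 − 3193.4782| = $118 per tonne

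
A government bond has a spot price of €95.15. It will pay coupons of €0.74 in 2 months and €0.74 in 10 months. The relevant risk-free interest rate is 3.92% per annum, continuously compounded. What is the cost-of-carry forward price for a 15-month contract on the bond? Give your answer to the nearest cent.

€98.40

PV(coupons) I = 0.74·e^(−0.0392·2/12) + 0.74·e^(−0.0392·10/12)
I = 0.7352 + 0.7162 = 1.4514
F = (S − I)·e^(rT) = (95.15 − 1.4514) · e^(0.0392·15/12)
= 93.6986 · e^0.049000 = 93.6986 × 1.050220 = €98.40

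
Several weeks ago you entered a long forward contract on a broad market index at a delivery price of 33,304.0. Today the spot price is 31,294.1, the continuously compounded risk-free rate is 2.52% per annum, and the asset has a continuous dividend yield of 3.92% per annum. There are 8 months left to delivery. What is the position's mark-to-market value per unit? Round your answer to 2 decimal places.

Current fair forward for the remaining 8 months: F = S·e^((r − q)·T), (r − q) = 0.0252 − 0.0392 = -0.0140
F = 31294.1 · e^(-0.0140 × 8/12) = 31294.1 × 0.99071009 = 31003.3806
Value of long forward = (F − K)·e^(−rT) = (31003.3806 − 33304.0) · e^(−0.0252·8/12)
= -2300.6194 × 0.98334033 = -2262.29

-2262.29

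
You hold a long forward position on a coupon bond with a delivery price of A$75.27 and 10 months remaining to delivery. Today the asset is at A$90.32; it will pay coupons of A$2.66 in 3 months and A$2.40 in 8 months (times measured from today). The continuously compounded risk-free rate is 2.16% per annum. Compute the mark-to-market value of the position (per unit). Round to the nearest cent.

PV(remaining coupons) I = 2.66·e^(−0.0216·3/12) + 2.40·e^(−0.0216·8/12) = 5.0114
Current forward F = (S − I)·e^(rT) = (90.32 − 5.0114)·e^(0.0216·10/12) = 85.3086 × 1.018163 = 86.8581
Value (long) = (F − K)·e^(−rT) = (86.8581 − 75.27) × 0.982161 = 11.3814
Value = A$11.38

A$11.38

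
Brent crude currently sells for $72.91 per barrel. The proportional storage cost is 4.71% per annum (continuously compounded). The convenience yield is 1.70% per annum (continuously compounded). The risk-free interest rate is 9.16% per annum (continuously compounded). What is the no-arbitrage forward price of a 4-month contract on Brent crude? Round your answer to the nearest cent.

$75.93 per barrel

Net carry = r + u − y = 0.0916 + 0.0471 − 0.0170 = 0.1217
F = S·e^((r+u−y)T) = 72.91 · e^(0.1217 × 4/12) = 72.91 · e^0.040567
= 72.91 × 1.041401 = $75.93 per barrel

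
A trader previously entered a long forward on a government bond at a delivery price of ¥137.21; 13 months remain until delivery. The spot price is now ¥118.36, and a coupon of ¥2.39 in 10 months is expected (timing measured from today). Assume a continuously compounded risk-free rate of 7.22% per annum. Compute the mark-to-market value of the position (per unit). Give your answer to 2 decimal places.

PV(remaining coupons) I = 2.39·e^(−0.0722·10/12) = 2.2504
Current forward F = (S − I)·e^(rT) = (118.36 − 2.2504)·e^(0.0722·13/12) = 116.1096 × 1.081357 = 125.5559
Value (long) = (F − K)·e^(−rT) = (125.5559 − 137.21) × 0.924764 = -10.7773
Value = -¥10.78

-¥10.78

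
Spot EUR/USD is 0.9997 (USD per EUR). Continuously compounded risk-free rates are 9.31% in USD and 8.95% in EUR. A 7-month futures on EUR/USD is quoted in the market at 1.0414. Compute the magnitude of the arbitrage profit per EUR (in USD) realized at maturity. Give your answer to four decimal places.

0.0396 per EUR (in USD)

Fair futures: F* = S·e^(carry·T), with carry = (r_USD − r_EUR) = 0.0931 − 0.0895 = 0.0036
F* = 0.9997 · e^(0.0036 × 7/12) = 0.9997 · e^0.002100 = 0.9997 × 1.002102 = 1.0018
Market 1.0414 > fair 1.0018: forward overpriced → cash-and-carry (buy spot, short the forward).
At maturity, profit = |F_mkt − F*| = |1.0414 − 1.0018| = 0.0396 per EUR (in USD)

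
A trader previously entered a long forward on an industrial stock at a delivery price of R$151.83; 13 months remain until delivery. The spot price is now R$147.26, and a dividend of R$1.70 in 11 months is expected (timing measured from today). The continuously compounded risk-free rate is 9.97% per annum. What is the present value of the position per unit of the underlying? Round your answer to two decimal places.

R$9.42

PV(remaining dividends) I = 1.70·e^(−0.0997·11/12) = 1.5515
Current forward F = (S − I)·e^(rT) = (147.26 − 1.5515)·e^(0.0997·13/12) = 145.7085 × 1.114057 = 162.3276
Value (long) = (F − K)·e^(−rT) = (162.3276 − 151.83) × 0.897620 = 9.4229
Value = R$9.42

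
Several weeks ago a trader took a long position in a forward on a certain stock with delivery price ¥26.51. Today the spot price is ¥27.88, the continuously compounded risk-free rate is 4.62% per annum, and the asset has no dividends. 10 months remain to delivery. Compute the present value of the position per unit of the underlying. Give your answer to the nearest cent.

Current fair forward for the remaining 10 months: F = S·e^(r·T), r = 0.0462
F = 27.88 · e^(0.0462 × 10/12) = 27.88 × 1.039251 = 28.9743
Value of long forward = (F − K)·e^(−rT) = (28.9743 − 26.51) · e^(−0.0462·10/12)
= 2.4643 × 0.962232 = 2.37

¥2.37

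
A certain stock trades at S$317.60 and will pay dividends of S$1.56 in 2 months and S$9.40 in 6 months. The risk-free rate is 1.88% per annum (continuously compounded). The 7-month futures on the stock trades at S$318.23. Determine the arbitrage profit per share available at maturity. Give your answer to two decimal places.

PV(dividends) I = 1.56·e^(−0.0188·2/12) + 9.40·e^(−0.0188·6/12) = 10.8672
Fair futures F* = (S − I)·e^(rT) = (317.60 − 10.8672)·e^0.010967 = 306.7328 × 1.011027 = 310.1151
Market S$318.23 > fair 310.1151: forward overpriced → cash-and-carry (borrow at r, buy the stock and collect the dividends, short the forward).
Profit at T = |F_mkt − F*| = |318.23 − 310.1151| = S$8.11 per share

S$8.11 per share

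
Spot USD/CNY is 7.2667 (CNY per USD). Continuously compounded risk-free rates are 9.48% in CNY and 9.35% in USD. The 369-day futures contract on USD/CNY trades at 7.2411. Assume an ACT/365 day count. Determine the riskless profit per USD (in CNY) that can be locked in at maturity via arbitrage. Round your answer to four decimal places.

Fair futures: F* = S·e^(carry·T), with carry = (r_CNY − r_USD) = 0.0948 − 0.0935 = 0.0013
F* = 7.2667 · e^(0.0013 × 369/365) = 7.2667 · e^0.001314 = 7.2667 × 1.001315 = 7.2763
Market 7.2411 < fair 7.2763: forward underpriced → reverse cash-and-carry (short spot, go long the forward).
At maturity, profit = |F_mkt − F*| = |7.2411 − 7.2763| = 0.0352 per USD (in CNY)

0.0352 per USD (in CNY)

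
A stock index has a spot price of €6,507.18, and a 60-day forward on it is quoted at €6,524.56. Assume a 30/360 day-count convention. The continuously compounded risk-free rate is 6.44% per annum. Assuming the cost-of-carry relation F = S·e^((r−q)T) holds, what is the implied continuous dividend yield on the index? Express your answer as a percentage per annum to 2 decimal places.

From F = S·e^((r−q)T): (r − q) = ln(F/S)/T
ln(6524.56/6507.18) = ln(1.002671) = 0.002667
(r − q) = 0.002667 / (60/360) = 0.016002
q = r − ln(F/S)/T = 0.0644 − 0.016002 = 0.048398
q = 4.84%

4.84%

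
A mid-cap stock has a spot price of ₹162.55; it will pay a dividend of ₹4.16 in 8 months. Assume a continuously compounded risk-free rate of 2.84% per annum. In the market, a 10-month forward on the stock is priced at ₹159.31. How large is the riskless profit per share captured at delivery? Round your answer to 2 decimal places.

₹2.95 per share

PV(dividends) I = 4.16·e^(−0.0284·8/12) = 4.0820
Fair forward F* = (S − I)·e^(rT) = (162.55 − 4.0820)·e^0.023667 = 158.4680 × 1.023949 = 162.2632
Market ₹159.31 < fair 162.2632: forward underpriced → reverse cash-and-carry (short the stock, invest proceeds at r, pay the dividends, go long the forward).
Profit at T = |F_mkt − F*| = |159.31 − 162.2632| = ₹2.95 per share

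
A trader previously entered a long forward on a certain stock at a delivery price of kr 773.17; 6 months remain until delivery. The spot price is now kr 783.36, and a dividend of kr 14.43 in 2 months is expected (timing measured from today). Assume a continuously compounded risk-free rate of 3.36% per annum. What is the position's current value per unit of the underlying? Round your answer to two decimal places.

PV(remaining dividends) I = 14.43·e^(−0.0336·2/12) = 14.3494
Current forward F = (S − I)·e^(rT) = (783.36 − 14.3494)·e^(0.0336·6/12) = 769.0106 × 1.016942 = 782.0392
Value (long) = (F − K)·e^(−rT) = (782.0392 − 773.17) × 0.983340 = 8.7214
Value = kr 8.72

kr 8.72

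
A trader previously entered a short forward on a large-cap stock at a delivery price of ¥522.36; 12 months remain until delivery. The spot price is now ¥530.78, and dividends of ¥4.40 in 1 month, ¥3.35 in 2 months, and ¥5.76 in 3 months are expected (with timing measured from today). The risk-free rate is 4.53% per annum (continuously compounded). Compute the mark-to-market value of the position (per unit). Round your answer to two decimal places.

PV(remaining dividends) I = 4.40·e^(−0.0453·1/12) + 3.35·e^(−0.0453·2/12) + 5.76·e^(−0.0453·3/12) = 13.4034
Current forward F = (S − I)·e^(rT) = (530.78 − 13.4034)·e^(0.0453·12/12) = 517.3766 × 1.046342 = 541.3529
Value (long) = (F − K)·e^(−rT) = (541.3529 − 522.36) × 0.955711 = 18.1517
Short position value = −(long value) = -¥18.15

-¥18.15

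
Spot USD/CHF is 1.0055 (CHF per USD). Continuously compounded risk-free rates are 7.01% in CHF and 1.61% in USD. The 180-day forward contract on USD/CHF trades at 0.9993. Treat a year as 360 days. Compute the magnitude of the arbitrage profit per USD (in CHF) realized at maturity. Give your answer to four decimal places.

Fair forward: F* = S·e^(carry·T), with carry = (r_CHF − r_USD) = 0.0701 − 0.0161 = 0.0540
F* = 1.0055 · e^(0.0540 × 180/360) = 1.0055 · e^0.027000 = 1.0055 × 1.027368 = 1.0330
Market 0.9993 < fair 1.0330: forward underpriced → reverse cash-and-carry (short spot, go long the forward).
At maturity, profit = |F_mkt − F*| = |0.9993 − 1.0330| = 0.0337 per USD (in CHF)

0.0337 per USD (in CHF)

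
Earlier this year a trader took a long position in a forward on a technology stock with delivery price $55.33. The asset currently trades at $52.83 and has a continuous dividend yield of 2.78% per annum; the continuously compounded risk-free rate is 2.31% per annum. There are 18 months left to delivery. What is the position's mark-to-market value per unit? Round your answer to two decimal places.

-$2.77

Current fair forward for the remaining 18 months: F = S·e^((r − q)·T), (r − q) = 0.0231 − 0.0278 = -0.0047
F = 52.83 · e^(-0.0047 × 18/12) = 52.83 × 0.992975 = 52.4589
Value of long forward = (F − K)·e^(−rT) = (52.4589 − 55.33) · e^(−0.0231·18/12)
= -2.8711 × 0.965943 = -2.77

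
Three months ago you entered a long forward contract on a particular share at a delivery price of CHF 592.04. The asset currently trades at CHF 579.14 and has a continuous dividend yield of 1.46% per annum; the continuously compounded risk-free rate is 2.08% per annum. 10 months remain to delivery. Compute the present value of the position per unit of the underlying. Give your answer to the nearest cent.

-CHF 9.73

Current fair forward for the remaining 10 months: F = S·e^((r − q)·T), (r − q) = 0.0208 − 0.0146 = 0.0062
F = 579.14 · e^(0.0062 × 10/12) = 579.14 × 1.005180 = 582.1399
Value of long forward = (F − K)·e^(−rT) = (582.1399 − 592.04) · e^(−0.0208·10/12)
= -9.9001 × 0.982816 = -9.73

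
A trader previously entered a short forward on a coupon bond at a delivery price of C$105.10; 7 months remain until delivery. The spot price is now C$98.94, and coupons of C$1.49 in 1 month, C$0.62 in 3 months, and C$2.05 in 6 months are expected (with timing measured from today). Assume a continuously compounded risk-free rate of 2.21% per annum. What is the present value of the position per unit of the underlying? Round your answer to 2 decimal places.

PV(remaining coupons) I = 1.49·e^(−0.0221·1/12) + 0.62·e^(−0.0221·3/12) + 2.05·e^(−0.0221·6/12) = 4.1313
Current forward F = (S − I)·e^(rT) = (98.94 − 4.1313)·e^(0.0221·7/12) = 94.8087 × 1.012975 = 96.0388
Value (long) = (F − K)·e^(−rT) = (96.0388 − 105.10) × 0.987191 = -8.9451
Short position value = −(long value) = C$8.95

C$8.95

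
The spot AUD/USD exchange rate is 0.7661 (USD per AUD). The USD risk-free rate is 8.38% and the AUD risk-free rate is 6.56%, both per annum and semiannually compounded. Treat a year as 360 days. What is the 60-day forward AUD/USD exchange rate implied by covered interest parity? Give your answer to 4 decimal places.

0.7683

By covered interest parity, F = S · (1+r_USD/2)^(2T) / (1+r_AUD/2)^(2T)
= 0.7661 × 1.013776 / 1.010816 = 0.7661 × 1.002928
F = 0.7683 USD per AUD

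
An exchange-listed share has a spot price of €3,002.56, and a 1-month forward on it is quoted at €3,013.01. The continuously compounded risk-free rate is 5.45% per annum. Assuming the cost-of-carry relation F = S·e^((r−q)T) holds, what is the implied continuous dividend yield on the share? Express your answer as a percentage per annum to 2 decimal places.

1.28%

From F = S·e^((r−q)T): (r − q) = ln(F/S)/T
ln(3013.01/3002.56) = ln(1.003480) = 0.003474
(r − q) = 0.003474 / (1/12) = 0.041688
q = r − ln(F/S)/T = 0.0545 − 0.041688 = 0.012812
q = 1.28%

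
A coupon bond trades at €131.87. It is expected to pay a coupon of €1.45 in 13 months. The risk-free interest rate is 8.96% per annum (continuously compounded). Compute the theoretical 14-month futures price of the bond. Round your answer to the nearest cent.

PV(coupons) I = 1.45·e^(−0.0896·13/12)
I = 1.3159
F = (S − I)·e^(rT) = (131.87 − 1.3159) · e^(0.0896·14/12)
= 130.5541 · e^0.104533 = 130.5541 × 1.110192 = €144.94

€144.94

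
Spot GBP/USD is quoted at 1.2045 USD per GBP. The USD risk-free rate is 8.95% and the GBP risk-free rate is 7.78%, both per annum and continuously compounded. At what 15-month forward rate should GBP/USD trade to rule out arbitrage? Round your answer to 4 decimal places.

1.2222

F = S·e^((r_USD − r_GBP)T) = 1.2045 · e^((0.0895 − 0.0778) × 15/12)
= 1.2045 · e^0.014625 = 1.2045 × 1.014732
F = 1.2222 USD per GBP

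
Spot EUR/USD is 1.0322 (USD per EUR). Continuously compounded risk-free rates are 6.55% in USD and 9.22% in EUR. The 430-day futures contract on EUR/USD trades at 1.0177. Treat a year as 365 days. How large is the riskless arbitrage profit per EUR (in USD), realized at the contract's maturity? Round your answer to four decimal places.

Fair futures: F* = S·e^(carry·T), with carry = (r_USD − r_EUR) = 0.0655 − 0.0922 = -0.0267
F* = 1.0322 · e^(-0.0267 × 430/365) = 1.0322 · e^-0.031455 = 1.0322 × 0.969035 = 1.0002
Market 1.0177 > fair 1.0002: forward overpriced → cash-and-carry (buy spot, short the forward).
At maturity, profit = |F_mkt − F*| = |1.0177 − 1.0002| = 0.0175 per EUR (in USD)

0.0175 per EUR (in USD)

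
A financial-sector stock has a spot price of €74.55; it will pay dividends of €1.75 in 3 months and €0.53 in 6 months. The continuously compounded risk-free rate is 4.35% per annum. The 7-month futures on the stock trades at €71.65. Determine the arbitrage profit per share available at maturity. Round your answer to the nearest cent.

€2.51 per share

PV(dividends) I = 1.75·e^(−0.0435·3/12) + 0.53·e^(−0.0435·6/12) = 2.2497
Fair futures F* = (S − I)·e^(rT) = (74.55 − 2.2497)·e^0.025375 = 72.3003 × 1.025700 = 74.1584
Market €71.65 < fair 74.1584: forward underpriced → reverse cash-and-carry (short the stock, invest proceeds at r, pay the dividends, go long the forward).
Profit at T = |F_mkt − F*| = |71.65 − 74.1584| = €2.51 per share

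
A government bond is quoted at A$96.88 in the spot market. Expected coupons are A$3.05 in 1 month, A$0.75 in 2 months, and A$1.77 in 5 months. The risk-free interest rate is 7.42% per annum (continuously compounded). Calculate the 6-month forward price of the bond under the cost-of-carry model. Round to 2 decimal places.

A$94.85

PV(coupons) I = 3.05·e^(−0.0742·1/12) + 0.75·e^(−0.0742·2/12) + 1.77·e^(−0.0742·5/12)
I = 3.0312 + 0.7408 + 1.7161 = 5.4881
F = (S − I)·e^(rT) = (96.88 − 5.4881) · e^(0.0742·6/12)
= 91.3919 · e^0.037100 = 91.3919 × 1.037797 = A$94.85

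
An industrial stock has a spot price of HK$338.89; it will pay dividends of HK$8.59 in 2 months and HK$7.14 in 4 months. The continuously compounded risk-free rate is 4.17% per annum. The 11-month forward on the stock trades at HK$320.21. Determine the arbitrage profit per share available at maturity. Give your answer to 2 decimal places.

HK$15.71 per share

PV(dividends) I = 8.59·e^(−0.0417·2/12) + 7.14·e^(−0.0417·4/12) = 15.5719
Fair forward F* = (S − I)·e^(rT) = (338.89 − 15.5719)·e^0.038225 = 323.3181 × 1.038965 = 335.9162
Market HK$320.21 < fair 335.9162: forward underpriced → reverse cash-and-carry (short the stock, invest proceeds at r, pay the dividends, go long the forward).
Profit at T = |F_mkt − F*| = |320.21 − 335.9162| = HK$15.71 per share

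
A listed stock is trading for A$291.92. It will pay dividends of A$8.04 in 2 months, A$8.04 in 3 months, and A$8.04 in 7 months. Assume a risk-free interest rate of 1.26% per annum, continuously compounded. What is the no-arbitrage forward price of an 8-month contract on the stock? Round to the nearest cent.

PV(dividends) I = 8.04·e^(−0.0126·2/12) + 8.04·e^(−0.0126·3/12) + 8.04·e^(−0.0126·7/12)
I = 8.0231 + 8.0147 + 7.9811 = 24.0189
F = (S − I)·e^(rT) = (291.92 − 24.0189) · e^(0.0126·8/12)
= 267.9011 · e^0.008400 = 267.9011 × 1.008435 = A$270.16

A$270.16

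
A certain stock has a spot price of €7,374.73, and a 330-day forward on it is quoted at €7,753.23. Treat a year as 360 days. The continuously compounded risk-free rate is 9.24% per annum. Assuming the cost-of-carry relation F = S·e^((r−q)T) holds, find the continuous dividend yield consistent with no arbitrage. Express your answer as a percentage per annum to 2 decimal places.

3.78%

From F = S·e^((r−q)T): (r − q) = ln(F/S)/T
ln(7753.23/7374.73) = ln(1.051324) = 0.050050
(r − q) = 0.050050 / (330/360) = 0.054600
q = r − ln(F/S)/T = 0.0924 − 0.054600 = 0.037800
q = 3.78%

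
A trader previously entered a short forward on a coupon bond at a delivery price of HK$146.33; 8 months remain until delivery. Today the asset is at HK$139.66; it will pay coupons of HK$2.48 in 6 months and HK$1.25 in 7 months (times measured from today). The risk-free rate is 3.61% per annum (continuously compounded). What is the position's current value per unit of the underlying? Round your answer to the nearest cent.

HK$6.85

PV(remaining coupons) I = 2.48·e^(−0.0361·6/12) + 1.25·e^(−0.0361·7/12) = 3.6596
Current forward F = (S − I)·e^(rT) = (139.66 − 3.6596)·e^(0.0361·8/12) = 136.0004 × 1.024359 = 139.3132
Value (long) = (F − K)·e^(−rT) = (139.3132 − 146.33) × 0.976221 = -6.8499
Short position value = −(long value) = HK$6.85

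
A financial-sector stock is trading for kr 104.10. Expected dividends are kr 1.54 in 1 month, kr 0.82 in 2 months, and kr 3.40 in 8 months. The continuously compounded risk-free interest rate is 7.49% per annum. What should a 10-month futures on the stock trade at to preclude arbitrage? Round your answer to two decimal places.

PV(dividends) I = 1.54·e^(−0.0749·1/12) + 0.82·e^(−0.0749·2/12) + 3.40·e^(−0.0749·8/12)
I = 1.5304 + 0.8098 + 3.2344 = 5.5746
F = (S − I)·e^(rT) = (104.10 − 5.5746) · e^(0.0749·10/12)
= 98.5254 · e^0.062417 = 98.5254 × 1.064406 = kr 104.87

kr 104.87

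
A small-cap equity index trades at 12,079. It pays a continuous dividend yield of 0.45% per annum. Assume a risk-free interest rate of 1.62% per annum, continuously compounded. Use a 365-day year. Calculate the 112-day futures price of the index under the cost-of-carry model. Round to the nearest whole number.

12,122

F = S·e^((r − q)T) = 12079 · e^((0.0162 − 0.0045) × 112/365)
= 12079 · e^0.003590 = 12079 × 1.003596
F = 12,122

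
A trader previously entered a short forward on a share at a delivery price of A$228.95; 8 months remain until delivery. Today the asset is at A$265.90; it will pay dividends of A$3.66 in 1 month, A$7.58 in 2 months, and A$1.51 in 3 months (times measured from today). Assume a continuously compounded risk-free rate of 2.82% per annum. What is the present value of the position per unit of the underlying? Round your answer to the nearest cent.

-A$28.52

PV(remaining dividends) I = 3.66·e^(−0.0282·1/12) + 7.58·e^(−0.0282·2/12) + 1.51·e^(−0.0282·3/12) = 12.6953
Current forward F = (S − I)·e^(rT) = (265.90 − 12.6953)·e^(0.0282·8/12) = 253.2047 × 1.018978 = 258.0100
Value (long) = (F − K)·e^(−rT) = (258.0100 − 228.95) × 0.981376 = 28.5188
Short position value = −(long value) = -A$28.52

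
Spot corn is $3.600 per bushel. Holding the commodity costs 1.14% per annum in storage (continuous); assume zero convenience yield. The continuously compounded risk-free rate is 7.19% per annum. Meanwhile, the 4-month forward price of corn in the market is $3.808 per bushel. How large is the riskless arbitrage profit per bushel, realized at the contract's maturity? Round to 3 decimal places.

$0.107 per bushel

Fair forward: F* = S·e^(carry·T), with carry = (r + u) = 0.0719 + 0.0114 = 0.0833
F* = 3.600 · e^(0.0833 × 4/12) = 3.600 · e^0.027767 = 3.600 × 1.028156 = $3.7014
Market $3.808 > fair $3.7014: forward overpriced → cash-and-carry (buy spot, short the forward).
At maturity, profit = |F_mkt − F*| = |3.808 − 3.7014| = $0.107 per bushel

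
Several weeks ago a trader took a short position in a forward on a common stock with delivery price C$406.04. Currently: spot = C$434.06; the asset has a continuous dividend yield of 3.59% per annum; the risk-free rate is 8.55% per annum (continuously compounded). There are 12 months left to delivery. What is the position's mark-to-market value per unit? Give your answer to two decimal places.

-C$45.99

Current fair forward for the remaining 12 months: F = S·e^((r − q)·T), (r − q) = 0.0855 − 0.0359 = 0.0496
F = 434.06 · e^(0.0496 × 12/12) = 434.06 × 1.050851 = 456.1324
Value of long forward = (F − K)·e^(−rT) = (456.1324 − 406.04) · e^(−0.0855·12/12)
= 50.0924 × 0.918053 = 45.99
Short position value = −(long value) = -C$45.99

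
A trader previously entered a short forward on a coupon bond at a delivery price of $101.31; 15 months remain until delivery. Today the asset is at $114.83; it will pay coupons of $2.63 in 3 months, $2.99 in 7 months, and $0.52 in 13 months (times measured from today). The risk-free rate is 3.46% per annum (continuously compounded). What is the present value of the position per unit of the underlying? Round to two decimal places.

PV(remaining coupons) I = 2.63·e^(−0.0346·3/12) + 2.99·e^(−0.0346·7/12) + 0.52·e^(−0.0346·13/12) = 6.0385
Current forward F = (S − I)·e^(rT) = (114.83 − 6.0385)·e^(0.0346·15/12) = 108.7915 × 1.044199 = 113.6000
Value (long) = (F − K)·e^(−rT) = (113.6000 − 101.31) × 0.957672 = 11.7698
Short position value = −(long value) = -$11.77

-$11.77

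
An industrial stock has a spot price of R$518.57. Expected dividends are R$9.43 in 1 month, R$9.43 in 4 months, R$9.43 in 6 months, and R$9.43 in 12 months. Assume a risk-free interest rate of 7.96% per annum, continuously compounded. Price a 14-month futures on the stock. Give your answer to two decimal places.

PV(dividends) I = 9.43·e^(−0.0796·1/12) + 9.43·e^(−0.0796·4/12) + 9.43·e^(−0.0796·6/12) + 9.43·e^(−0.0796·12/12)
I = 9.3677 + 9.1831 + 9.0621 + 8.7085 = 36.3214
F = (S − I)·e^(rT) = (518.57 − 36.3214) · e^(0.0796·14/12)
= 482.2486 · e^0.092867 = 482.2486 × 1.097316 = R$529.18

R$529.18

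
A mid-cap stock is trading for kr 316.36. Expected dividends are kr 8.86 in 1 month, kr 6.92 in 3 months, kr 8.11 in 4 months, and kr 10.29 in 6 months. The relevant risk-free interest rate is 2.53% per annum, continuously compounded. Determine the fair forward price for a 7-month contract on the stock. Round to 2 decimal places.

kr 286.64

PV(dividends) I = 8.86·e^(−0.0253·1/12) + 6.92·e^(−0.0253·3/12) + 8.11·e^(−0.0253·4/12) + 10.29·e^(−0.0253·6/12)
I = 8.8413 + 6.8764 + 8.0419 + 10.1607 = 33.9203
F = (S − I)·e^(rT) = (316.36 − 33.9203) · e^(0.0253·7/12)
= 282.4397 · e^0.014758 = 282.4397 × 1.014867 = kr 286.64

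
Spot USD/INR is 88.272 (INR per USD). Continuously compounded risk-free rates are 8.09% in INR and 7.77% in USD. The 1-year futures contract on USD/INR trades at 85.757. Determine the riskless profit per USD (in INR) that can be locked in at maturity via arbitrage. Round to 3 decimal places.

2.798 per USD (in INR)

Fair futures: F* = S·e^(carry·T), with carry = (r_INR − r_USD) = 0.0809 − 0.0777 = 0.0032
F* = 88.272 · e^(0.0032 × 1) = 88.272 · e^0.003200 = 88.272 × 1.003205 = 88.5549
Market 85.757 < fair 88.5549: forward underpriced → reverse cash-and-carry (short spot, go long the forward).
At maturity, profit = |F_mkt − F*| = |85.757 − 88.5549| = 2.798 per USD (in INR)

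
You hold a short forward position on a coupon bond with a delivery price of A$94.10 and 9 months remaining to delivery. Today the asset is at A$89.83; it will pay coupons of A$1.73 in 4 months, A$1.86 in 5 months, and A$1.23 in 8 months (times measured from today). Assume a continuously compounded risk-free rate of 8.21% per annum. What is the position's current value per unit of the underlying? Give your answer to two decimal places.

PV(remaining coupons) I = 1.73·e^(−0.0821·4/12) + 1.86·e^(−0.0821·5/12) + 1.23·e^(−0.0821·8/12) = 4.6452
Current forward F = (S − I)·e^(rT) = (89.83 − 4.6452)·e^(0.0821·9/12) = 85.1848 × 1.063510 = 90.5949
Value (long) = (F − K)·e^(−rT) = (90.5949 − 94.10) × 0.940282 = -3.2958
Short position value = −(long value) = A$3.30

A$3.30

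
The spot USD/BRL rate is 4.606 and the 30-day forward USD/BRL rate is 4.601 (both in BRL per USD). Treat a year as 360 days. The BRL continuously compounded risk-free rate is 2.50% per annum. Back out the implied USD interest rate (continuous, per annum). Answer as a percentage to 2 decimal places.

F = S·e^((r_BRL − r_USD)T) ⇒ r_USD = r_BRL − ln(F/S)/T
ln(4.601/4.606) = -0.001086; /(30/360) = -0.013032
r_USD = 0.0250 + 0.013032 = 0.038032
r_USD = 3.80%

3.80%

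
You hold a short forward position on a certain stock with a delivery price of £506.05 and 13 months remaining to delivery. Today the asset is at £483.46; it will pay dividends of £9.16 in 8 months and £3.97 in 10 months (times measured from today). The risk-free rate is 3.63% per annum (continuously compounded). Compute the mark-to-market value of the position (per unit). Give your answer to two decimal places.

PV(remaining dividends) I = 9.16·e^(−0.0363·8/12) + 3.97·e^(−0.0363·10/12) = 12.7927
Current forward F = (S − I)·e^(rT) = (483.46 − 12.7927)·e^(0.0363·13/12) = 470.6673 × 1.040108 = 489.5448
Value (long) = (F − K)·e^(−rT) = (489.5448 − 506.05) × 0.961438 = -15.8687
Short position value = −(long value) = £15.87

£15.87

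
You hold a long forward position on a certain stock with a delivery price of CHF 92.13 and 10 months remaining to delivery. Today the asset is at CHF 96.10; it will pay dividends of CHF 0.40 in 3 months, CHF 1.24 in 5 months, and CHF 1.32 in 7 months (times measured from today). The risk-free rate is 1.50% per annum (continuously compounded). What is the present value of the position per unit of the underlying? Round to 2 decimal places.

PV(remaining dividends) I = 0.40·e^(−0.0150·3/12) + 1.24·e^(−0.0150·5/12) + 1.32·e^(−0.0150·7/12) = 2.9393
Current forward F = (S − I)·e^(rT) = (96.10 − 2.9393)·e^(0.0150·10/12) = 93.1607 × 1.012578 = 94.3325
Value (long) = (F − K)·e^(−rT) = (94.3325 − 92.13) × 0.987578 = 2.1751
Value = CHF 2.18

CHF 2.18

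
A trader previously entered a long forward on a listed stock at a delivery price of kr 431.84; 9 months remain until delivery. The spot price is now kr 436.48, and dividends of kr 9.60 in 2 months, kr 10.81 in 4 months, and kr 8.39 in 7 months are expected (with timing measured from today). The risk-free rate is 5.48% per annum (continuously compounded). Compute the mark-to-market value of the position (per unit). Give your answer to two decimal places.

PV(remaining dividends) I = 9.60·e^(−0.0548·2/12) + 10.81·e^(−0.0548·4/12) + 8.39·e^(−0.0548·7/12) = 28.2531
Current forward F = (S − I)·e^(rT) = (436.48 − 28.2531)·e^(0.0548·9/12) = 408.2269 × 1.041956 = 425.3545
Value (long) = (F − K)·e^(−rT) = (425.3545 − 431.84) × 0.959733 = -6.2243
Value = -kr 6.22

-kr 6.22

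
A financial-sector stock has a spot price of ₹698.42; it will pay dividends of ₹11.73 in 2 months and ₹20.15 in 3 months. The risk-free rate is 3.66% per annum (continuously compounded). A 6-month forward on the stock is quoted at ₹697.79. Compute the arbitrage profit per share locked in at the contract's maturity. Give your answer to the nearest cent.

PV(dividends) I = 11.73·e^(−0.0366·2/12) + 20.15·e^(−0.0366·3/12) = 31.6251
Fair forward F* = (S − I)·e^(rT) = (698.42 − 31.6251)·e^0.018300 = 666.7949 × 1.018468 = 679.1093
Market ₹697.79 > fair 679.1093: forward overpriced → cash-and-carry (borrow at r, buy the stock and collect the dividends, short the forward).
Profit at T = |F_mkt − F*| = |697.79 − 679.1093| = ₹18.68 per share

₹18.68 per share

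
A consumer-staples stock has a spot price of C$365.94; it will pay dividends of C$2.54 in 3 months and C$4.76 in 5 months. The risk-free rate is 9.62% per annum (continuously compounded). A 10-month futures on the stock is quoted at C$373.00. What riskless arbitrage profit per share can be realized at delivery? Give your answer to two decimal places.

C$15.84 per share

PV(dividends) I = 2.54·e^(−0.0962·3/12) + 4.76·e^(−0.0962·5/12) = 7.0526
Fair futures F* = (S − I)·e^(rT) = (365.94 − 7.0526)·e^0.080167 = 358.8874 × 1.083468 = 388.8430
Market C$373.00 < fair 388.8430: forward underpriced → reverse cash-and-carry (short the stock, invest proceeds at r, pay the dividends, go long the forward).
Profit at T = |F_mkt − F*| = |373.00 − 388.8430| = C$15.84 per share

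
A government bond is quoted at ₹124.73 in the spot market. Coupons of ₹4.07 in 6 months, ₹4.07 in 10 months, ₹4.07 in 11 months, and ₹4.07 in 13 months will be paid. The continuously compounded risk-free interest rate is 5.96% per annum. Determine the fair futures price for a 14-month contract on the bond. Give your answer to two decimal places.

₹117.10

PV(coupons) I = 4.07·e^(−0.0596·6/12) + 4.07·e^(−0.0596·10/12) + 4.07·e^(−0.0596·11/12) + 4.07·e^(−0.0596·13/12)
I = 3.9505 + 3.8728 + 3.8536 + 3.8155 = 15.4924
F = (S − I)·e^(rT) = (124.73 − 15.4924) · e^(0.0596·14/12)
= 109.2376 · e^0.069533 = 109.2376 × 1.072007 = ₹117.10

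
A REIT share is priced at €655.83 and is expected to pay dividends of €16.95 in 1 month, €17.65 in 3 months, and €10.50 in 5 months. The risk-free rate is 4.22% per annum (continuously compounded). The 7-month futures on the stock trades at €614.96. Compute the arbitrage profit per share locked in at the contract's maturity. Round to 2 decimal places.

€11.43 per share

PV(dividends) I = 16.95·e^(−0.0422·1/12) + 17.65·e^(−0.0422·3/12) + 10.50·e^(−0.0422·5/12) = 44.6723
Fair futures F* = (S − I)·e^(rT) = (655.83 − 44.6723)·e^0.024617 = 611.1577 × 1.024923 = 626.3896
Market €614.96 < fair 626.3896: forward underpriced → reverse cash-and-carry (short the stock, invest proceeds at r, pay the dividends, go long the forward).
Profit at T = |F_mkt − F*| = |614.96 − 626.3896| = €11.43 per share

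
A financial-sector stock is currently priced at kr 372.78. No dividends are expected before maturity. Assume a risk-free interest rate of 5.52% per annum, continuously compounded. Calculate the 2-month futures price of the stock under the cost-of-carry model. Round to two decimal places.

F = S·e^(rT) = 372.78 · e^(0.0552 × 2/12)
= 372.78 · e^0.009200 = 372.78 × 1.009242
F = kr 376.23

kr 376.23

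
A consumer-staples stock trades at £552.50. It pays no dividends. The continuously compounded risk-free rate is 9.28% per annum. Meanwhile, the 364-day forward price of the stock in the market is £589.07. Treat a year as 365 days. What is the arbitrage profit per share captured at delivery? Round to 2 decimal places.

Fair forward: F* = S·e^(carry·T), with carry = r = 0.0928
F* = 552.50 · e^(0.0928 × 364/365) = 552.50 · e^0.092546 = 552.50 × 1.096964 = £606.0726
Market £589.07 < fair £606.0726: forward underpriced → reverse cash-and-carry (short spot, go long the forward).
At maturity, profit = |F_mkt − F*| = |589.07 − 606.0726| = £17.00 per share

£17.00 per share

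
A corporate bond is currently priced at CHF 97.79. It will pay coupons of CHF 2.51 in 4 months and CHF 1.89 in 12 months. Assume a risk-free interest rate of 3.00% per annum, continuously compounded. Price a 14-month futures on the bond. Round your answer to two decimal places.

PV(coupons) I = 2.51·e^(−0.0300·4/12) + 1.89·e^(−0.0300·12/12)
I = 2.4850 + 1.8341 = 4.3191
F = (S − I)·e^(rT) = (97.79 − 4.3191) · e^(0.0300·14/12)
= 93.4709 · e^0.035000 = 93.4709 × 1.035620 = CHF 96.80

CHF 96.80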